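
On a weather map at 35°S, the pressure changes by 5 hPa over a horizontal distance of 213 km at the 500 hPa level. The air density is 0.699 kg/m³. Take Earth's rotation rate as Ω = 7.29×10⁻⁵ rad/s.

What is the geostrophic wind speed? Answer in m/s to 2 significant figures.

40 m/s

Coriolis parameter at 35°S:
f = 2Ω sin φ = 2 × 7.29×10⁻⁵ × sin 35° = 8.36×10⁻⁵ s⁻¹
Pressure gradient: |∂P/∂n| = 500 Pa / 213000 m = 2.35×10⁻³ Pa/m
Geostrophic balance (pressure-gradient force = Coriolis force):
V_g = (1/(fρ)) |∂P/∂n| = 2.35×10⁻³ / (8.36×10⁻⁵ × 0.699) = 40.2 m/s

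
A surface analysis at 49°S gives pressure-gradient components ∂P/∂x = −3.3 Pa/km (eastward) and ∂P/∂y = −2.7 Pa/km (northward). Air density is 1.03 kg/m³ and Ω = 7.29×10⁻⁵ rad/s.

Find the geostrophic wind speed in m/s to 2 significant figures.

38 m/s

Coriolis parameter at 49°S:
f = 2Ω sin φ = 2 × 7.29×10⁻⁵ × sin 49° = 1.10×10⁻⁴ s⁻¹
In the Southern Hemisphere f is negative: f = −1.10×10⁻⁴ s⁻¹.
Component geostrophic relations (x east, y north):
u_g = −(1/(fρ)) ∂P/∂y,  v_g = (1/(fρ)) ∂P/∂x
u_g = −(−2.7×10⁻³)/(−1.10×10⁻⁴ × 1.03) = −23.8 m/s;  v_g = (−3.3×10⁻³)/(−1.10×10⁻⁴ × 1.03) = 29.1 m/s
|V_g| = √(u_g² + v_g²) = 37.6 m/s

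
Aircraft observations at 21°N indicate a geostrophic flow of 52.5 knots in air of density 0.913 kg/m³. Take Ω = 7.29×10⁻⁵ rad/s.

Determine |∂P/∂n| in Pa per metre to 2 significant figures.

1.3×10⁻³ Pa/m

Coriolis parameter at 21°N:
f = 2Ω sin φ = 2 × 7.29×10⁻⁵ × sin 21° = 5.23×10⁻⁵ s⁻¹
Wind speed in SI: 52.5 knots = 27.0 m/s
Geostrophic balance rearranged: |∂P/∂n| = f ρ V_g
|∂P/∂n| = 5.23×10⁻⁵ × 0.913 × 27.0 = 1.29×10⁻³ Pa/m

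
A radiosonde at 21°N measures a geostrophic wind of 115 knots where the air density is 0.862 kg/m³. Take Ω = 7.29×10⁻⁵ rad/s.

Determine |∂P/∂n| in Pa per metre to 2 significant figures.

Coriolis parameter at 21°N:
f = 2Ω sin φ = 2 × 7.29×10⁻⁵ × sin 21° = 5.23×10⁻⁵ s⁻¹
Wind speed in SI: 115 knots = 59.2 m/s
Geostrophic balance rearranged: |∂P/∂n| = f ρ V_g
|∂P/∂n| = 5.23×10⁻⁵ × 0.862 × 59.2 = 2.66×10⁻³ Pa/m

2.7×10⁻³ Pa/m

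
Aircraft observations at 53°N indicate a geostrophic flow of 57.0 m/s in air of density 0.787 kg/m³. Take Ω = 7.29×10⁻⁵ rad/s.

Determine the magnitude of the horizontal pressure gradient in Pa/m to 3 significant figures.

Coriolis parameter at 53°N:
f = 2Ω sin φ = 2 × 7.29×10⁻⁵ × sin 53° = 1.16×10⁻⁴ s⁻¹
Geostrophic balance rearranged: |∂P/∂n| = f ρ V_g
|∂P/∂n| = 1.16×10⁻⁴ × 0.787 × 57.0 = 5.22×10⁻³ Pa/m

5.22×10⁻³ Pa/m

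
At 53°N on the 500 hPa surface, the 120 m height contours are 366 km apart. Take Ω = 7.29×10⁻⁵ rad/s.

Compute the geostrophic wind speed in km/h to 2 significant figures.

Coriolis parameter at 53°N:
f = 2Ω sin φ = 2 × 7.29×10⁻⁵ × sin 53° = 1.16×10⁻⁴ s⁻¹
Height gradient: |∂Z/∂n| = 120 m / 366000 m = 3.28×10⁻⁴
On a pressure surface, geostrophic balance gives V_g = (g/f)|∂Z/∂n|:
V_g = 9.81 × 3.28×10⁻⁴ / 1.16×10⁻⁴ = 27.6 m/s
Converting: 27.6 m/s × 3.6 = 99 km/h

99 km/h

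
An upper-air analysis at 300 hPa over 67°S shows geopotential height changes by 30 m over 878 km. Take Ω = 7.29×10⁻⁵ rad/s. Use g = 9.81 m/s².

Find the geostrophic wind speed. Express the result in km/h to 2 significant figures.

Coriolis parameter at 67°S:
f = 2Ω sin φ = 2 × 7.29×10⁻⁵ × sin 67° = 1.34×10⁻⁴ s⁻¹
Height gradient: |∂Z/∂n| = 30 m / 878000 m = 3.42×10⁻⁵
On a pressure surface, geostrophic balance gives V_g = (g/f)|∂Z/∂n|:
V_g = 9.81 × 3.42×10⁻⁵ / 1.34×10⁻⁴ = 2.50 m/s
Converting: 2.50 m/s × 3.6 = 9.0 km/h

9.0 km/h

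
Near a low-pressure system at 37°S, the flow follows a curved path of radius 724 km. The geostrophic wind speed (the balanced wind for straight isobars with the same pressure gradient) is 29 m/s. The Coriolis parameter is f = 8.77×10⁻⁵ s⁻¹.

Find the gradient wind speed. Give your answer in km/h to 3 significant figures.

Around a low, centrifugal force acts outward with Coriolis, so pressure-gradient force balances both:
(1/ρ)|∂P/∂n| = fV + V²/R  →  V² + fR·V − fR·V_g = 0
With fR = 8.77×10⁻⁵ × 724×10³ m = 63.5 m/s:
V = [−fR + √((fR)² + 4 fR V_g)]/2 = [−63.5 + √(63.5² + 4×63.5×29)]/2 = 21.6 m/s
Subgeostrophic (V < V_g = 29 m/s), as expected around a low.
Converting: 21.6 m/s × 3.6 = 77.9 km/h

77.9 km/h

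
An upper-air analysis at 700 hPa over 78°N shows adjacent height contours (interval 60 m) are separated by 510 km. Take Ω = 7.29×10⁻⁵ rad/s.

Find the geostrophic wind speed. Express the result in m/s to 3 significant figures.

Coriolis parameter at 78°N:
f = 2Ω sin φ = 2 × 7.29×10⁻⁵ × sin 78° = 1.43×10⁻⁴ s⁻¹
Height gradient: |∂Z/∂n| = 60 m / 510000 m = 1.18×10⁻⁴
On a pressure surface, geostrophic balance gives V_g = (g/f)|∂Z/∂n|:
V_g = 9.81 × 1.18×10⁻⁴ / 1.43×10⁻⁴ = 8.09 m/s

8.09 m/s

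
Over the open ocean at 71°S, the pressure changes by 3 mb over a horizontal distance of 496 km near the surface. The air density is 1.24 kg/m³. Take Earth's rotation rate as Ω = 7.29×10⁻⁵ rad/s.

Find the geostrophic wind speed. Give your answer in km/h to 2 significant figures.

13 km/h

Coriolis parameter at 71°S:
f = 2Ω sin φ = 2 × 7.29×10⁻⁵ × sin 71° = 1.38×10⁻⁴ s⁻¹
Pressure gradient: |∂P/∂n| = 300 Pa / 496000 m = 6.05×10⁻⁴ Pa/m
Geostrophic balance (pressure-gradient force = Coriolis force):
V_g = (1/(fρ)) |∂P/∂n| = 6.05×10⁻⁴ / (1.38×10⁻⁴ × 1.24) = 3.54 m/s
Converting: 3.54 m/s × 3.6 = 13 km/h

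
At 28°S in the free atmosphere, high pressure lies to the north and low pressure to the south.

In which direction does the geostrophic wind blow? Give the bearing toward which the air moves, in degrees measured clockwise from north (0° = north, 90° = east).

090°

The pressure-gradient force points toward the south (bearing 180°).
Geostrophic balance: in the Southern Hemisphere the Coriolis force deflects motion to the left, so the geostrophic wind blows 90° to the left of the pressure-gradient force (low pressure on the right).
Rotating 180° by 90° counterclockwise gives 090° — the wind blows toward the east.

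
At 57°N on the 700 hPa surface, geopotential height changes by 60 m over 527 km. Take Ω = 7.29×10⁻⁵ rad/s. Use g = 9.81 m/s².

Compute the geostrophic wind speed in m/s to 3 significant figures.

Coriolis parameter at 57°N:
f = 2Ω sin φ = 2 × 7.29×10⁻⁵ × sin 57° = 1.22×10⁻⁴ s⁻¹
Height gradient: |∂Z/∂n| = 60 m / 527000 m = 1.14×10⁻⁴
On a pressure surface, geostrophic balance gives V_g = (g/f)|∂Z/∂n|:
V_g = 9.81 × 1.14×10⁻⁴ / 1.22×10⁻⁴ = 9.13 m/s

9.13 m/s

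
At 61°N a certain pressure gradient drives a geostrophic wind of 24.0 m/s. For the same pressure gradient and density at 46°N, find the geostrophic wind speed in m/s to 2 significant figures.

29 m/s

With the same pressure gradient and density, V_g ∝ 1/f ∝ 1/sin φ.
V₂ = V₁ · sin φ₁ / sin φ₂ = 24.0 × sin 61° / sin 46°
V₂ = 24.0 × 0.8746/0.7193 = 29 m/s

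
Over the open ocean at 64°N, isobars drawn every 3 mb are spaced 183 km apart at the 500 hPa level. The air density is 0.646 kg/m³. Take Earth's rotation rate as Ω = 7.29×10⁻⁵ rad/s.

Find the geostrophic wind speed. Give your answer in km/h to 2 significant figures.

Coriolis parameter at 64°N:
f = 2Ω sin φ = 2 × 7.29×10⁻⁵ × sin 64° = 1.31×10⁻⁴ s⁻¹
Pressure gradient: |∂P/∂n| = 300 Pa / 183000 m = 1.64×10⁻³ Pa/m
Geostrophic balance (pressure-gradient force = Coriolis force):
V_g = (1/(fρ)) |∂P/∂n| = 1.64×10⁻³ / (1.31×10⁻⁴ × 0.646) = 19.4 m/s
Converting: 19.4 m/s × 3.6 = 70 km/h

70 km/h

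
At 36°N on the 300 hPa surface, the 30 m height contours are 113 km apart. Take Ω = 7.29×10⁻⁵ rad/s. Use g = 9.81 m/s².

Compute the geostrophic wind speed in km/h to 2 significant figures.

110 km/h

Coriolis parameter at 36°N:
f = 2Ω sin φ = 2 × 7.29×10⁻⁵ × sin 36° = 8.57×10⁻⁵ s⁻¹
Height gradient: |∂Z/∂n| = 30 m / 113000 m = 2.65×10⁻⁴
On a pressure surface, geostrophic balance gives V_g = (g/f)|∂Z/∂n|:
V_g = 9.81 × 2.65×10⁻⁴ / 8.57×10⁻⁵ = 30.4 m/s
Converting: 30.4 m/s × 3.6 = 110 km/h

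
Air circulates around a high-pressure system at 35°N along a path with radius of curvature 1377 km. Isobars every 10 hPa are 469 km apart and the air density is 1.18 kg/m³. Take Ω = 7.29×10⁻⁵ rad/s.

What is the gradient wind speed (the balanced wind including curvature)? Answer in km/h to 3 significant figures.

104 km/h

Coriolis parameter at 35°N:
f = 2Ω sin φ = 2 × 7.29×10⁻⁵ × sin 35° = 8.36×10⁻⁵ s⁻¹
Pressure gradient: |∂P/∂n| = 1000 Pa / 469000 m = 2.13×10⁻³ Pa/m
Geostrophic speed: V_g = |∂P/∂n|/(fρ) = 2.13×10⁻³/(8.36×10⁻⁵ × 1.18) = 21.6 m/s
Around a high, pressure-gradient force acts outward with centrifugal, so Coriolis balances both:
fV = (1/ρ)|∂P/∂n| + V²/R  →  V² − fR·V + fR·V_g = 0
With fR = 8.36×10⁻⁵ × 1377×10³ m = 115 m/s:
V = [fR − √((fR)² − 4 fR V_g)]/2 = [115 − √(115² − 4×115×21.6)]/2 = 28.8 m/s
Supergeostrophic (V > V_g = 21.6 m/s), as expected around a high.
Converting: 28.8 m/s × 3.6 = 104 km/h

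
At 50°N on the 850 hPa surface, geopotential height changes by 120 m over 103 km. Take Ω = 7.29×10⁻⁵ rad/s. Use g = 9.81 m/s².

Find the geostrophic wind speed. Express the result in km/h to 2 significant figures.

370 km/h

Coriolis parameter at 50°N:
f = 2Ω sin φ = 2 × 7.29×10⁻⁵ × sin 50° = 1.12×10⁻⁴ s⁻¹
Height gradient: |∂Z/∂n| = 120 m / 103000 m = 1.17×10⁻³
On a pressure surface, geostrophic balance gives V_g = (g/f)|∂Z/∂n|:
V_g = 9.81 × 1.17×10⁻³ / 1.12×10⁻⁴ = 102 m/s
Converting: 102 m/s × 3.6 = 370 km/h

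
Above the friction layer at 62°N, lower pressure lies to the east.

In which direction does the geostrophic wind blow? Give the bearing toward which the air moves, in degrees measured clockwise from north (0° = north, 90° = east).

The pressure-gradient force points toward the east (bearing 090°).
Geostrophic balance: in the Northern Hemisphere the Coriolis force deflects motion to the right, so the geostrophic wind blows 90° to the right of the pressure-gradient force (low pressure on the left).
Rotating 090° by 90° clockwise gives 180° — the wind blows toward the south.

180°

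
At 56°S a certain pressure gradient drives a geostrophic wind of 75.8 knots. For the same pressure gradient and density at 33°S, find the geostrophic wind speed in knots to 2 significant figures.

120 knots

With the same pressure gradient and density, V_g ∝ 1/f ∝ 1/sin φ.
V₂ = V₁ · sin φ₁ / sin φ₂ = 75.8 × sin 56° / sin 33°
V₂ = 75.8 × 0.8290/0.5446 = 120 knots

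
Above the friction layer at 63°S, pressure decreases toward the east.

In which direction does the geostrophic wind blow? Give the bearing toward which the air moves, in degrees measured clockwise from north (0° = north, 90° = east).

The pressure-gradient force points toward the east (bearing 090°).
Geostrophic balance: in the Southern Hemisphere the Coriolis force deflects motion to the left, so the geostrophic wind blows 90° to the left of the pressure-gradient force (low pressure on the right).
Rotating 090° by 90° counterclockwise gives 000° — the wind blows toward the north.

000°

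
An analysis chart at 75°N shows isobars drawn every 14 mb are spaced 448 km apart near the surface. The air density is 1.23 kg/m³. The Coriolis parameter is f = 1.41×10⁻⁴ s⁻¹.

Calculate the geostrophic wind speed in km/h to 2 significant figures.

Pressure gradient: |∂P/∂n| = 1400 Pa / 448000 m = 3.12×10⁻³ Pa/m
Geostrophic balance (pressure-gradient force = Coriolis force):
V_g = (1/(fρ)) |∂P/∂n| = 3.12×10⁻³ / (1.41×10⁻⁴ × 1.23) = 18.0 m/s
Converting: 18.0 m/s × 3.6 = 65 km/h

65 km/h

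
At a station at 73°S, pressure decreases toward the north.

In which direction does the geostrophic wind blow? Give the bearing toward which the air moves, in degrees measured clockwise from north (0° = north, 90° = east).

270°

The pressure-gradient force points toward the north (bearing 000°).
Geostrophic balance: in the Southern Hemisphere the Coriolis force deflects motion to the left, so the geostrophic wind blows 90° to the left of the pressure-gradient force (low pressure on the right).
Rotating 000° by 90° counterclockwise gives 270° — the wind blows toward the west.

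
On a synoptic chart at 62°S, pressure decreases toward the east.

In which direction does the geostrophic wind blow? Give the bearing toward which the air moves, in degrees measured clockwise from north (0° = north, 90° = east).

000°

The pressure-gradient force points toward the east (bearing 090°).
Geostrophic balance: in the Southern Hemisphere the Coriolis force deflects motion to the left, so the geostrophic wind blows 90° to the left of the pressure-gradient force (low pressure on the right).
Rotating 090° by 90° counterclockwise gives 000° — the wind blows toward the north.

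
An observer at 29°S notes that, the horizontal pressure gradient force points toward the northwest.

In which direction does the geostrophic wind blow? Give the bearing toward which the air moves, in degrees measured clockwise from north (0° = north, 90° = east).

225°

The pressure-gradient force points toward the northwest (bearing 315°).
Geostrophic balance: in the Southern Hemisphere the Coriolis force deflects motion to the left, so the geostrophic wind blows 90° to the left of the pressure-gradient force (low pressure on the right).
Rotating 315° by 90° counterclockwise gives 225° — the wind blows toward the southwest.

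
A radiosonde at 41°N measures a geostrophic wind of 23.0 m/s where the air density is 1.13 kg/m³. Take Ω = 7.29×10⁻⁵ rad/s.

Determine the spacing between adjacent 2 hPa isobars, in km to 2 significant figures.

Coriolis parameter at 41°N:
f = 2Ω sin φ = 2 × 7.29×10⁻⁵ × sin 41° = 9.57×10⁻⁵ s⁻¹
Geostrophic balance rearranged: |∂P/∂n| = f ρ V_g
|∂P/∂n| = 9.57×10⁻⁵ × 1.13 × 23.0 = 2.49×10⁻³ Pa/m
Isobar spacing: Δn = ΔP/|∂P/∂n| = 200 Pa / 2.49×10⁻³ Pa/m = 80449 m ≈ 80 km

80 km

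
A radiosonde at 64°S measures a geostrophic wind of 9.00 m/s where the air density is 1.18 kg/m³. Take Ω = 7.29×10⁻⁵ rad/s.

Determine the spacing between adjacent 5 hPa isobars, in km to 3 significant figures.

Coriolis parameter at 64°S:
f = 2Ω sin φ = 2 × 7.29×10⁻⁵ × sin 64° = 1.31×10⁻⁴ s⁻¹
Geostrophic balance rearranged: |∂P/∂n| = f ρ V_g
|∂P/∂n| = 1.31×10⁻⁴ × 1.18 × 9.00 = 1.39×10⁻³ Pa/m
Isobar spacing: Δn = ΔP/|∂P/∂n| = 500 Pa / 1.39×10⁻³ Pa/m = 359276 m ≈ 359 km

359 km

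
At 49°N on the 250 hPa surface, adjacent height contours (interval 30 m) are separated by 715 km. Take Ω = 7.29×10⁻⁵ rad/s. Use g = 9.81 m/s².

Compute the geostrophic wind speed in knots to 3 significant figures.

Coriolis parameter at 49°N:
f = 2Ω sin φ = 2 × 7.29×10⁻⁵ × sin 49° = 1.10×10⁻⁴ s⁻¹
Height gradient: |∂Z/∂n| = 30 m / 715000 m = 4.20×10⁻⁵
On a pressure surface, geostrophic balance gives V_g = (g/f)|∂Z/∂n|:
V_g = 9.81 × 4.20×10⁻⁵ / 1.10×10⁻⁴ = 3.74 m/s
Converting: 3.74 m/s × 1.944 = 7.27 knots

7.27 knots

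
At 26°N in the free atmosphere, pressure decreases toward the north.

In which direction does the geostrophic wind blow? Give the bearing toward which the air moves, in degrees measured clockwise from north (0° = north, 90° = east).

090°

The pressure-gradient force points toward the north (bearing 000°).
Geostrophic balance: in the Northern Hemisphere the Coriolis force deflects motion to the right, so the geostrophic wind blows 90° to the right of the pressure-gradient force (low pressure on the left).
Rotating 000° by 90° clockwise gives 090° — the wind blows toward the east.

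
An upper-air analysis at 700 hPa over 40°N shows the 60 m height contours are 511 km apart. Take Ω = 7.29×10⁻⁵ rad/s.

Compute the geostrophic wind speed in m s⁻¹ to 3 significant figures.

12.3 m s⁻¹

Coriolis parameter at 40°N:
f = 2Ω sin φ = 2 × 7.29×10⁻⁵ × sin 40° = 9.37×10⁻⁵ s⁻¹
Height gradient: |∂Z/∂n| = 60 m / 511000 m = 1.17×10⁻⁴
On a pressure surface, geostrophic balance gives V_g = (g/f)|∂Z/∂n|:
V_g = 9.81 × 1.17×10⁻⁴ / 9.37×10⁻⁵ = 12.3 m/s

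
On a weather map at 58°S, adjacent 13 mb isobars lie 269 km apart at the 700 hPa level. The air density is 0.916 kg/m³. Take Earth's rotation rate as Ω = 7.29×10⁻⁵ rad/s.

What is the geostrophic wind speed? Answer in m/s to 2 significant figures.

43 m/s

Coriolis parameter at 58°S:
f = 2Ω sin φ = 2 × 7.29×10⁻⁵ × sin 58° = 1.24×10⁻⁴ s⁻¹
Pressure gradient: |∂P/∂n| = 1300 Pa / 269000 m = 4.83×10⁻³ Pa/m
Geostrophic balance (pressure-gradient force = Coriolis force):
V_g = (1/(fρ)) |∂P/∂n| = 4.83×10⁻³ / (1.24×10⁻⁴ × 0.916) = 42.7 m/s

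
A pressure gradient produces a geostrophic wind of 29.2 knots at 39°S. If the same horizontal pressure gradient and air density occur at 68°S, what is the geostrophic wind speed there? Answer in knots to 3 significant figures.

With the same pressure gradient and density, V_g ∝ 1/f ∝ 1/sin φ.
V₂ = V₁ · sin φ₁ / sin φ₂ = 29.2 × sin 39° / sin 68°
V₂ = 29.2 × 0.6293/0.9272 = 19.8 knots

19.8 knots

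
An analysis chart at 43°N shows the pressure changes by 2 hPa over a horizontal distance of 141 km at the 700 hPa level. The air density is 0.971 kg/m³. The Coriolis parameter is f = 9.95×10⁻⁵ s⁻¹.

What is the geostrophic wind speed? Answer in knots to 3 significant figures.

28.5 knots

Pressure gradient: |∂P/∂n| = 200 Pa / 141000 m = 1.42×10⁻³ Pa/m
Geostrophic balance (pressure-gradient force = Coriolis force):
V_g = (1/(fρ)) |∂P/∂n| = 1.42×10⁻³ / (9.95×10⁻⁵ × 0.971) = 14.7 m/s
Converting: 14.7 m/s × 1.944 = 28.5 knots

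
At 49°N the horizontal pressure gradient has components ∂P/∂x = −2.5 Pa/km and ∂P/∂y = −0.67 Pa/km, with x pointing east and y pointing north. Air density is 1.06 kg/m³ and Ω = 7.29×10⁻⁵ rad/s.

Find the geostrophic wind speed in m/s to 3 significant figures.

Coriolis parameter at 49°N:
f = 2Ω sin φ = 2 × 7.29×10⁻⁵ × sin 49° = 1.10×10⁻⁴ s⁻¹
Component geostrophic relations (x east, y north):
u_g = −(1/(fρ)) ∂P/∂y,  v_g = (1/(fρ)) ∂P/∂x
u_g = −(−0.67×10⁻³)/(1.10×10⁻⁴ × 1.06) = 5.74 m/s;  v_g = (−2.5×10⁻³)/(1.10×10⁻⁴ × 1.06) = −21.4 m/s
|V_g| = √(u_g² + v_g²) = 22.2 m/s

22.2 m/s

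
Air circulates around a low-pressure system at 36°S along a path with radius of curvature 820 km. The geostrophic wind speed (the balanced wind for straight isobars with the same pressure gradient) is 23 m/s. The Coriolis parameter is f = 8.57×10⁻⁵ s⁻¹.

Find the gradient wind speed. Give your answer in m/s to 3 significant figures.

18.3 m/s

Around a low, centrifugal force acts outward with Coriolis, so pressure-gradient force balances both:
(1/ρ)|∂P/∂n| = fV + V²/R  →  V² + fR·V − fR·V_g = 0
With fR = 8.57×10⁻⁵ × 820×10³ m = 70.3 m/s:
V = [−fR + √((fR)² + 4 fR V_g)]/2 = [−70.3 + √(70.3² + 4×70.3×23)]/2 = 18.3 m/s
Subgeostrophic (V < V_g = 23 m/s), as expected around a low.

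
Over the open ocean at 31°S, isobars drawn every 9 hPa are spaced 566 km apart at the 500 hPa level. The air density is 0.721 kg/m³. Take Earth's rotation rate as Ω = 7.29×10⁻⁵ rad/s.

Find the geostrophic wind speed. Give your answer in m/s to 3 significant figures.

Coriolis parameter at 31°S:
f = 2Ω sin φ = 2 × 7.29×10⁻⁵ × sin 31° = 7.51×10⁻⁵ s⁻¹
Pressure gradient: |∂P/∂n| = 900 Pa / 566000 m = 1.59×10⁻³ Pa/m
Geostrophic balance (pressure-gradient force = Coriolis force):
V_g = (1/(fρ)) |∂P/∂n| = 1.59×10⁻³ / (7.51×10⁻⁵ × 0.721) = 29.4 m/s

29.4 m/s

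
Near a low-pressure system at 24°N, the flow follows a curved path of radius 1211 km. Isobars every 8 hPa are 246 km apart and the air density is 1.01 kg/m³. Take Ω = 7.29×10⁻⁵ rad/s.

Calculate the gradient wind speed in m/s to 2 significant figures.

Coriolis parameter at 24°N:
f = 2Ω sin φ = 2 × 7.29×10⁻⁵ × sin 24° = 5.93×10⁻⁵ s⁻¹
Pressure gradient: |∂P/∂n| = 800 Pa / 246000 m = 3.25×10⁻³ Pa/m
Geostrophic speed: V_g = |∂P/∂n|/(fρ) = 3.25×10⁻³/(5.93×10⁻⁵ × 1.01) = 54.3 m/s
Around a low, centrifugal force acts outward with Coriolis, so pressure-gradient force balances both:
(1/ρ)|∂P/∂n| = fV + V²/R  →  V² + fR·V − fR·V_g = 0
With fR = 5.93×10⁻⁵ × 1211×10³ m = 71.8 m/s:
V = [−fR + √((fR)² + 4 fR V_g)]/2 = [−71.8 + √(71.8² + 4×71.8×54.3)]/2 = 36.1 m/s
Subgeostrophic (V < V_g = 54.3 m/s), as expected around a low.

36 m/s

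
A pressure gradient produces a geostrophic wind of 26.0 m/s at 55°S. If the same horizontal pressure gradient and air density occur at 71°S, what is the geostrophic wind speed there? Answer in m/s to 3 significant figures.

With the same pressure gradient and density, V_g ∝ 1/f ∝ 1/sin φ.
V₂ = V₁ · sin φ₁ / sin φ₂ = 26.0 × sin 55° / sin 71°
V₂ = 26.0 × 0.8192/0.9455 = 22.5 m/s

22.5 m/s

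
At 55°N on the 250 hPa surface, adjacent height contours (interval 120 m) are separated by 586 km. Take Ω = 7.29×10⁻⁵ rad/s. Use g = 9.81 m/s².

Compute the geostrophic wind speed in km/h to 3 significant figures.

Coriolis parameter at 55°N:
f = 2Ω sin φ = 2 × 7.29×10⁻⁵ × sin 55° = 1.19×10⁻⁴ s⁻¹
Height gradient: |∂Z/∂n| = 120 m / 586000 m = 2.05×10⁻⁴
On a pressure surface, geostrophic balance gives V_g = (g/f)|∂Z/∂n|:
V_g = 9.81 × 2.05×10⁻⁴ / 1.19×10⁻⁴ = 16.8 m/s
Converting: 16.8 m/s × 3.6 = 60.6 km/h

60.6 km/h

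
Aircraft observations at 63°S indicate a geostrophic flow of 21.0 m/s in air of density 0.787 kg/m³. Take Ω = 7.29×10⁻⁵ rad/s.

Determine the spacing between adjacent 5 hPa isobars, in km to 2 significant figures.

230 km

Coriolis parameter at 63°S:
f = 2Ω sin φ = 2 × 7.29×10⁻⁵ × sin 63° = 1.30×10⁻⁴ s⁻¹
Geostrophic balance rearranged: |∂P/∂n| = f ρ V_g
|∂P/∂n| = 1.30×10⁻⁴ × 0.787 × 21.0 = 2.15×10⁻³ Pa/m
Isobar spacing: Δn = ΔP/|∂P/∂n| = 500 Pa / 2.15×10⁻³ Pa/m = 232883 m ≈ 230 km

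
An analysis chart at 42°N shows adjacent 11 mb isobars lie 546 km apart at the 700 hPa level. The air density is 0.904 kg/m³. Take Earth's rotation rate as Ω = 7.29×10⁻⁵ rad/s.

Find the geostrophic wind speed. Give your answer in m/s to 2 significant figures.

23 m/s

Coriolis parameter at 42°N:
f = 2Ω sin φ = 2 × 7.29×10⁻⁵ × sin 42° = 9.76×10⁻⁵ s⁻¹
Pressure gradient: |∂P/∂n| = 1100 Pa / 546000 m = 2.01×10⁻³ Pa/m
Geostrophic balance (pressure-gradient force = Coriolis force):
V_g = (1/(fρ)) |∂P/∂n| = 2.01×10⁻³ / (9.76×10⁻⁵ × 0.904) = 22.8 m/s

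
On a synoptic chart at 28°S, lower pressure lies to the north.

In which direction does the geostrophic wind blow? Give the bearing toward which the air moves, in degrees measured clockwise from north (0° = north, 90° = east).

270°

The pressure-gradient force points toward the north (bearing 000°).
Geostrophic balance: in the Southern Hemisphere the Coriolis force deflects motion to the left, so the geostrophic wind blows 90° to the left of the pressure-gradient force (low pressure on the right).
Rotating 000° by 90° counterclockwise gives 270° — the wind blows toward the west.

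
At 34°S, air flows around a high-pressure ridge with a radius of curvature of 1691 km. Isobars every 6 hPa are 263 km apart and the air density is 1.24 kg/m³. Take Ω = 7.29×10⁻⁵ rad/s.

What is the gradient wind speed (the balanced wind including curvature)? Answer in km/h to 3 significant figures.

Coriolis parameter at 34°S:
f = 2Ω sin φ = 2 × 7.29×10⁻⁵ × sin 34° = 8.15×10⁻⁵ s⁻¹
Pressure gradient: |∂P/∂n| = 600 Pa / 263000 m = 2.28×10⁻³ Pa/m
Geostrophic speed: V_g = |∂P/∂n|/(fρ) = 2.28×10⁻³/(8.15×10⁻⁵ × 1.24) = 22.6 m/s
Around a high, pressure-gradient force acts outward with centrifugal, so Coriolis balances both:
fV = (1/ρ)|∂P/∂n| + V²/R  →  V² − fR·V + fR·V_g = 0
With fR = 8.15×10⁻⁵ × 1691×10³ m = 138 m/s:
V = [fR − √((fR)² − 4 fR V_g)]/2 = [138 − √(138² − 4×138×22.6)]/2 = 28.4 m/s
Supergeostrophic (V > V_g = 22.6 m/s), as expected around a high.
Converting: 28.4 m/s × 3.6 = 102 km/h

102 km/h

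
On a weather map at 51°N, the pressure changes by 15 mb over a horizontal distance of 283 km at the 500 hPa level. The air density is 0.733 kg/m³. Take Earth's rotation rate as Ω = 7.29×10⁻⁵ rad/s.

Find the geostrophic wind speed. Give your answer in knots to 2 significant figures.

Coriolis parameter at 51°N:
f = 2Ω sin φ = 2 × 7.29×10⁻⁵ × sin 51° = 1.13×10⁻⁴ s⁻¹
Pressure gradient: |∂P/∂n| = 1500 Pa / 283000 m = 5.30×10⁻³ Pa/m
Geostrophic balance (pressure-gradient force = Coriolis force):
V_g = (1/(fρ)) |∂P/∂n| = 5.30×10⁻³ / (1.13×10⁻⁴ × 0.733) = 63.8 m/s
Converting: 63.8 m/s × 1.944 = 120 knots

120 knots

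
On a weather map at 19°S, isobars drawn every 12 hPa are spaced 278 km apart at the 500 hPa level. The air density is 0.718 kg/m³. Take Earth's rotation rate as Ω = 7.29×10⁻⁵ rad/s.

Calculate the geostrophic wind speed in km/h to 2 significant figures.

Coriolis parameter at 19°S:
f = 2Ω sin φ = 2 × 7.29×10⁻⁵ × sin 19° = 4.75×10⁻⁵ s⁻¹
Pressure gradient: |∂P/∂n| = 1200 Pa / 278000 m = 4.32×10⁻³ Pa/m
Geostrophic balance (pressure-gradient force = Coriolis force):
V_g = (1/(fρ)) |∂P/∂n| = 4.32×10⁻³ / (4.75×10⁻⁵ × 0.718) = 127 m/s
Converting: 127 m/s × 3.6 = 460 km/h

460 km/h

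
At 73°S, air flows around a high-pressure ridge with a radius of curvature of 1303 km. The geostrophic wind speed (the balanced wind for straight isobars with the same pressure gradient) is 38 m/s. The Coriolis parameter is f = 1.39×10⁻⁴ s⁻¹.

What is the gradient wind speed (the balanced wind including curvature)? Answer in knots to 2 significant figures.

Around a high, pressure-gradient force acts outward with centrifugal, so Coriolis balances both:
fV = (1/ρ)|∂P/∂n| + V²/R  →  V² − fR·V + fR·V_g = 0
With fR = 1.39×10⁻⁴ × 1303×10³ m = 181 m/s:
V = [fR − √((fR)² − 4 fR V_g)]/2 = [181 − √(181² − 4×181×38)]/2 = 54.2 m/s
Supergeostrophic (V > V_g = 38 m/s), as expected around a high.
Converting: 54.2 m/s × 1.944 = 110 knots

110 knots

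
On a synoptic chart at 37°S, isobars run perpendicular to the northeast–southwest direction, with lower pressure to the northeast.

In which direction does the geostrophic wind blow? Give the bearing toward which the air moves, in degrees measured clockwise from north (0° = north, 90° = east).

The pressure-gradient force points toward the northeast (bearing 045°).
Geostrophic balance: in the Southern Hemisphere the Coriolis force deflects motion to the left, so the geostrophic wind blows 90° to the left of the pressure-gradient force (low pressure on the right).
Rotating 045° by 90° counterclockwise gives 315° — the wind blows toward the northwest.

315°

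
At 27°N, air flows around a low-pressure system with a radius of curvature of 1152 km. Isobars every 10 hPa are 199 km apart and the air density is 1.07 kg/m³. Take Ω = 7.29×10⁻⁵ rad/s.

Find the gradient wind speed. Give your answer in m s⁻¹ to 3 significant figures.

44.7 m s⁻¹

Coriolis parameter at 27°N:
f = 2Ω sin φ = 2 × 7.29×10⁻⁵ × sin 27° = 6.62×10⁻⁵ s⁻¹
Pressure gradient: |∂P/∂n| = 1000 Pa / 199000 m = 5.03×10⁻³ Pa/m
Geostrophic speed: V_g = |∂P/∂n|/(fρ) = 5.03×10⁻³/(6.62×10⁻⁵ × 1.07) = 71.0 m/s
Around a low, centrifugal force acts outward with Coriolis, so pressure-gradient force balances both:
(1/ρ)|∂P/∂n| = fV + V²/R  →  V² + fR·V − fR·V_g = 0
With fR = 6.62×10⁻⁵ × 1152×10³ m = 76.3 m/s:
V = [−fR + √((fR)² + 4 fR V_g)]/2 = [−76.3 + √(76.3² + 4×76.3×71)]/2 = 44.7 m/s
Subgeostrophic (V < V_g = 71 m/s), as expected around a low.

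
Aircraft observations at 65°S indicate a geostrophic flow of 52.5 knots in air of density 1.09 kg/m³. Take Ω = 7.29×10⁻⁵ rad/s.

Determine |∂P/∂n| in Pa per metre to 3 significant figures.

3.89×10⁻³ Pa/m

Coriolis parameter at 65°S:
f = 2Ω sin φ = 2 × 7.29×10⁻⁵ × sin 65° = 1.32×10⁻⁴ s⁻¹
Wind speed in SI: 52.5 knots = 27.0 m/s
Geostrophic balance rearranged: |∂P/∂n| = f ρ V_g
|∂P/∂n| = 1.32×10⁻⁴ × 1.09 × 27.0 = 3.89×10⁻³ Pa/m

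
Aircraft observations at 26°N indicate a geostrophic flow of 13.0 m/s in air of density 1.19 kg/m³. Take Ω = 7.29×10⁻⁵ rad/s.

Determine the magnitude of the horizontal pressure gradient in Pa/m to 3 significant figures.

Coriolis parameter at 26°N:
f = 2Ω sin φ = 2 × 7.29×10⁻⁵ × sin 26° = 6.39×10⁻⁵ s⁻¹
Geostrophic balance rearranged: |∂P/∂n| = f ρ V_g
|∂P/∂n| = 6.39×10⁻⁵ × 1.19 × 13.0 = 9.89×10⁻⁴ Pa/m

9.89×10⁻⁴ Pa/m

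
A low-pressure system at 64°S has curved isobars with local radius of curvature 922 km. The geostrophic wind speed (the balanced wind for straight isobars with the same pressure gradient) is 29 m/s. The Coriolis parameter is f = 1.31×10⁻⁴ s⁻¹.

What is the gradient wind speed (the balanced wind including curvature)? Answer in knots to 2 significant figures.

47 knots

Around a low, centrifugal force acts outward with Coriolis, so pressure-gradient force balances both:
(1/ρ)|∂P/∂n| = fV + V²/R  →  V² + fR·V − fR·V_g = 0
With fR = 1.31×10⁻⁴ × 922×10³ m = 121 m/s:
V = [−fR + √((fR)² + 4 fR V_g)]/2 = [−121 + √(121² + 4×121×29)]/2 = 24.2 m/s
Subgeostrophic (V < V_g = 29 m/s), as expected around a low.
Converting: 24.2 m/s × 1.944 = 47 knots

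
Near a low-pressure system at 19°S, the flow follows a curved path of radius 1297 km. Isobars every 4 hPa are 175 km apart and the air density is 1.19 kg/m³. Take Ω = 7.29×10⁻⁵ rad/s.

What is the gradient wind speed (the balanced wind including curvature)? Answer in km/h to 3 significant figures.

Coriolis parameter at 19°S:
f = 2Ω sin φ = 2 × 7.29×10⁻⁵ × sin 19° = 4.75×10⁻⁵ s⁻¹
Pressure gradient: |∂P/∂n| = 400 Pa / 175000 m = 2.29×10⁻³ Pa/m
Geostrophic speed: V_g = |∂P/∂n|/(fρ) = 2.29×10⁻³/(4.75×10⁻⁵ × 1.19) = 40.5 m/s
Around a low, centrifugal force acts outward with Coriolis, so pressure-gradient force balances both:
(1/ρ)|∂P/∂n| = fV + V²/R  →  V² + fR·V − fR·V_g = 0
With fR = 4.75×10⁻⁵ × 1297×10³ m = 61.6 m/s:
V = [−fR + √((fR)² + 4 fR V_g)]/2 = [−61.6 + √(61.6² + 4×61.6×40.5)]/2 = 27.9 m/s
Subgeostrophic (V < V_g = 40.5 m/s), as expected around a low.
Converting: 27.9 m/s × 3.6 = 100 km/h

100 km/h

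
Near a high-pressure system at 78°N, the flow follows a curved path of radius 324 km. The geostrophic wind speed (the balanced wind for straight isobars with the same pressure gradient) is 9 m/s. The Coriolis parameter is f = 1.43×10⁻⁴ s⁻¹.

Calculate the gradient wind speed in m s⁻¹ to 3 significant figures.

12.2 m s⁻¹

Around a high, pressure-gradient force acts outward with centrifugal, so Coriolis balances both:
fV = (1/ρ)|∂P/∂n| + V²/R  →  V² − fR·V + fR·V_g = 0
With fR = 1.43×10⁻⁴ × 324×10³ m = 46.3 m/s:
V = [fR − √((fR)² − 4 fR V_g)]/2 = [46.3 − √(46.3² − 4×46.3×9)]/2 = 12.2 m/s
Supergeostrophic (V > V_g = 9 m/s), as expected around a high.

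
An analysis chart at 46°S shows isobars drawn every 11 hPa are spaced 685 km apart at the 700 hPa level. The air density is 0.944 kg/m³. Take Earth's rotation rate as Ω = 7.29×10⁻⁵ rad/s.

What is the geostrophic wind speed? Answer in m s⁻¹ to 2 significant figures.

16 m s⁻¹

Coriolis parameter at 46°S:
f = 2Ω sin φ = 2 × 7.29×10⁻⁵ × sin 46° = 1.05×10⁻⁴ s⁻¹
Pressure gradient: |∂P/∂n| = 1100 Pa / 685000 m = 1.61×10⁻³ Pa/m
Geostrophic balance (pressure-gradient force = Coriolis force):
V_g = (1/(fρ)) |∂P/∂n| = 1.61×10⁻³ / (1.05×10⁻⁴ × 0.944) = 16.2 m/s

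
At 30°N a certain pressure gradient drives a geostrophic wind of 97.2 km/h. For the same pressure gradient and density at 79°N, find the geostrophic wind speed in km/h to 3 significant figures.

With the same pressure gradient and density, V_g ∝ 1/f ∝ 1/sin φ.
V₂ = V₁ · sin φ₁ / sin φ₂ = 97.2 × sin 30° / sin 79°
V₂ = 97.2 × 0.5000/0.9816 = 49.5 km/h

49.5 km/h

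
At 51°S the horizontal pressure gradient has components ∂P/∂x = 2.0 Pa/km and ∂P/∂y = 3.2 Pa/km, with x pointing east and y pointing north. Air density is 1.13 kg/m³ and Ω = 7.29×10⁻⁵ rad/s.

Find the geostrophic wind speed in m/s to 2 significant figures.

29 m/s

Coriolis parameter at 51°S:
f = 2Ω sin φ = 2 × 7.29×10⁻⁵ × sin 51° = 1.13×10⁻⁴ s⁻¹
In the Southern Hemisphere f is negative: f = −1.13×10⁻⁴ s⁻¹.
Component geostrophic relations (x east, y north):
u_g = −(1/(fρ)) ∂P/∂y,  v_g = (1/(fρ)) ∂P/∂x
u_g = −(3.2×10⁻³)/(−1.13×10⁻⁴ × 1.13) = 25.0 m/s;  v_g = (2.0×10⁻³)/(−1.13×10⁻⁴ × 1.13) = −15.6 m/s
|V_g| = √(u_g² + v_g²) = 29.5 m/s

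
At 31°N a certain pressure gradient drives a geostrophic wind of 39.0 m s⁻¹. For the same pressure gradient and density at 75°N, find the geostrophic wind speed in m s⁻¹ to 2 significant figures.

With the same pressure gradient and density, V_g ∝ 1/f ∝ 1/sin φ.
V₂ = V₁ · sin φ₁ / sin φ₂ = 39.0 × sin 31° / sin 75°
V₂ = 39.0 × 0.5150/0.9659 = 21 m s⁻¹

21 m s⁻¹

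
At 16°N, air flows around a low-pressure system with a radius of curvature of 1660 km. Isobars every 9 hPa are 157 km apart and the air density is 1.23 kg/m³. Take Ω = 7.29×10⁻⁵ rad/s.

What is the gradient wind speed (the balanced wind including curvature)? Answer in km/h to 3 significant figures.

219 km/h

Coriolis parameter at 16°N:
f = 2Ω sin φ = 2 × 7.29×10⁻⁵ × sin 16° = 4.02×10⁻⁵ s⁻¹
Pressure gradient: |∂P/∂n| = 900 Pa / 157000 m = 5.73×10⁻³ Pa/m
Geostrophic speed: V_g = |∂P/∂n|/(fρ) = 5.73×10⁻³/(4.02×10⁻⁵ × 1.23) = 116 m/s
Around a low, centrifugal force acts outward with Coriolis, so pressure-gradient force balances both:
(1/ρ)|∂P/∂n| = fV + V²/R  →  V² + fR·V − fR·V_g = 0
With fR = 4.02×10⁻⁵ × 1660×10³ m = 66.7 m/s:
V = [−fR + √((fR)² + 4 fR V_g)]/2 = [−66.7 + √(66.7² + 4×66.7×116)]/2 = 60.7 m/s
Subgeostrophic (V < V_g = 116 m/s), as expected around a low.
Converting: 60.7 m/s × 3.6 = 219 km/h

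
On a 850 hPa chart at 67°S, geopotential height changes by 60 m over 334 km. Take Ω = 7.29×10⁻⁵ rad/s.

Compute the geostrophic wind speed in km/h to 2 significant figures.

47 km/h

Coriolis parameter at 67°S:
f = 2Ω sin φ = 2 × 7.29×10⁻⁵ × sin 67° = 1.34×10⁻⁴ s⁻¹
Height gradient: |∂Z/∂n| = 60 m / 334000 m = 1.80×10⁻⁴
On a pressure surface, geostrophic balance gives V_g = (g/f)|∂Z/∂n|:
V_g = 9.81 × 1.80×10⁻⁴ / 1.34×10⁻⁴ = 13.1 m/s
Converting: 13.1 m/s × 3.6 = 47 km/h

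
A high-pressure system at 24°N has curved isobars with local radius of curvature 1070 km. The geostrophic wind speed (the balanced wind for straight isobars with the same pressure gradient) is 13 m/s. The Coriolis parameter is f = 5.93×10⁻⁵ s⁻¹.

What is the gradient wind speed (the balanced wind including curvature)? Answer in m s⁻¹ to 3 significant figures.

Around a high, pressure-gradient force acts outward with centrifugal, so Coriolis balances both:
fV = (1/ρ)|∂P/∂n| + V²/R  →  V² − fR·V + fR·V_g = 0
With fR = 5.93×10⁻⁵ × 1070×10³ m = 63.5 m/s:
V = [fR − √((fR)² − 4 fR V_g)]/2 = [63.5 − √(63.5² − 4×63.5×13)]/2 = 18.2 m/s
Supergeostrophic (V > V_g = 13 m/s), as expected around a high.

18.2 m s⁻¹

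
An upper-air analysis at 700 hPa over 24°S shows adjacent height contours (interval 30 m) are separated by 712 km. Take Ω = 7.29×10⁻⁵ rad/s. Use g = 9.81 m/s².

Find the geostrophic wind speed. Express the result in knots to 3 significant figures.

13.5 knots

Coriolis parameter at 24°S:
f = 2Ω sin φ = 2 × 7.29×10⁻⁵ × sin 24° = 5.93×10⁻⁵ s⁻¹
Height gradient: |∂Z/∂n| = 30 m / 712000 m = 4.21×10⁻⁵
On a pressure surface, geostrophic balance gives V_g = (g/f)|∂Z/∂n|:
V_g = 9.81 × 4.21×10⁻⁵ / 5.93×10⁻⁵ = 6.97 m/s
Converting: 6.97 m/s × 1.944 = 13.5 knots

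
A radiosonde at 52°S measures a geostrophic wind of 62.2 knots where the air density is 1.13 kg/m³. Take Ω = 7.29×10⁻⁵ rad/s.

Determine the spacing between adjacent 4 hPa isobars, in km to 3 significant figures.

96.3 km

Coriolis parameter at 52°S:
f = 2Ω sin φ = 2 × 7.29×10⁻⁵ × sin 52° = 1.15×10⁻⁴ s⁻¹
Wind speed in SI: 62.2 knots = 32.0 m/s
Geostrophic balance rearranged: |∂P/∂n| = f ρ V_g
|∂P/∂n| = 1.15×10⁻⁴ × 1.13 × 32.0 = 4.15×10⁻³ Pa/m
Isobar spacing: Δn = ΔP/|∂P/∂n| = 400 Pa / 4.15×10⁻³ Pa/m = 96286 m ≈ 96.3 km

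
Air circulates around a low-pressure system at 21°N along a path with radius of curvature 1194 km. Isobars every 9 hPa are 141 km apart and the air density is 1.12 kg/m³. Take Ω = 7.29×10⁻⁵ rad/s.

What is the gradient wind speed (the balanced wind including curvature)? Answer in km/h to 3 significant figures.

205 km/h

Coriolis parameter at 21°N:
f = 2Ω sin φ = 2 × 7.29×10⁻⁵ × sin 21° = 5.23×10⁻⁵ s⁻¹
Pressure gradient: |∂P/∂n| = 900 Pa / 141000 m = 6.38×10⁻³ Pa/m
Geostrophic speed: V_g = |∂P/∂n|/(fρ) = 6.38×10⁻³/(5.23×10⁻⁵ × 1.12) = 109 m/s
Around a low, centrifugal force acts outward with Coriolis, so pressure-gradient force balances both:
(1/ρ)|∂P/∂n| = fV + V²/R  →  V² + fR·V − fR·V_g = 0
With fR = 5.23×10⁻⁵ × 1194×10³ m = 62.4 m/s:
V = [−fR + √((fR)² + 4 fR V_g)]/2 = [−62.4 + √(62.4² + 4×62.4×109)]/2 = 57 m/s
Subgeostrophic (V < V_g = 109 m/s), as expected around a low.
Converting: 57 m/s × 3.6 = 205 km/h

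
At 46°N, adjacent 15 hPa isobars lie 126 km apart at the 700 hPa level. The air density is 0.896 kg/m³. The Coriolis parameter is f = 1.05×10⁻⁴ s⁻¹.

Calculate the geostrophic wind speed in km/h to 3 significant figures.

Pressure gradient: |∂P/∂n| = 1500 Pa / 126000 m = 1.19×10⁻² Pa/m
Geostrophic balance (pressure-gradient force = Coriolis force):
V_g = (1/(fρ)) |∂P/∂n| = 1.19×10⁻² / (1.05×10⁻⁴ × 0.896) = 127 m/s
Converting: 127 m/s × 3.6 = 456 km/h

456 km/h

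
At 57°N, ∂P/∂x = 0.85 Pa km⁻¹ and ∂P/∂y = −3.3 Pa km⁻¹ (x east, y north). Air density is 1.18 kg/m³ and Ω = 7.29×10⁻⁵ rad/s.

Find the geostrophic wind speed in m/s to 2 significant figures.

Coriolis parameter at 57°N:
f = 2Ω sin φ = 2 × 7.29×10⁻⁵ × sin 57° = 1.22×10⁻⁴ s⁻¹
Component geostrophic relations (x east, y north):
u_g = −(1/(fρ)) ∂P/∂y,  v_g = (1/(fρ)) ∂P/∂x
u_g = −(−3.3×10⁻³)/(1.22×10⁻⁴ × 1.18) = 22.9 m/s;  v_g = (0.85×10⁻³)/(1.22×10⁻⁴ × 1.18) = 5.89 m/s
|V_g| = √(u_g² + v_g²) = 23.6 m/s

24 m/s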